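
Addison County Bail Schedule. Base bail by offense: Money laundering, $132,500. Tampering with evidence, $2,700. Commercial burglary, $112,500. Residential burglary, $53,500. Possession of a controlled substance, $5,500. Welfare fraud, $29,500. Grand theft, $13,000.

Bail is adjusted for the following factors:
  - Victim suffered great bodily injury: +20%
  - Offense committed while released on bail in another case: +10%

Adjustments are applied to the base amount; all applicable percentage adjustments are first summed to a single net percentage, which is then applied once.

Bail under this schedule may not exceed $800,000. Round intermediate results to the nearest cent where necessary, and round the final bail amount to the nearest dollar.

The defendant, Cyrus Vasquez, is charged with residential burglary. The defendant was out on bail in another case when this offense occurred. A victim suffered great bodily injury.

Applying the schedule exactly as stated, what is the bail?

$69,550

Base amounts from the schedule: residential burglary $53,500.
Single charge. Combined base = $53,500.
Net percentage adjustment: +20% +10% = +30%. $53,500 × 1.3 = $69,550.
$69,550 is within the $800,000 maximum.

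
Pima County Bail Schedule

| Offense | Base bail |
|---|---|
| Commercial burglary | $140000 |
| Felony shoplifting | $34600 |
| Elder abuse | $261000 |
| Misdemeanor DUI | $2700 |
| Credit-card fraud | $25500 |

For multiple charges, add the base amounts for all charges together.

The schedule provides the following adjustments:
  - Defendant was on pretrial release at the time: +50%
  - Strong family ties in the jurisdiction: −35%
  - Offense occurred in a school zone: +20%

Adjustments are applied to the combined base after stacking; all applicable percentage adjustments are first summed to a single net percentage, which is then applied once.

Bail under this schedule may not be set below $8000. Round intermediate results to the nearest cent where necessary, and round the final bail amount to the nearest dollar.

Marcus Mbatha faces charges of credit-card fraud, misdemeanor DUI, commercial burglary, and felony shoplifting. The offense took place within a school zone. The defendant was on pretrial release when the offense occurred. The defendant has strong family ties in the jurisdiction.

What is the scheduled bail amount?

$273780

Base amounts from the schedule: credit-card fraud $25500; misdemeanor DUI $2700; commercial burglary $140000; felony shoplifting $34600.
Stacking rule: sum of all bases. $25500 + $2700 + $140000 + $34600 = $202800.
Net percentage adjustment: +50% −35% +20% = +35%. $202800 × 1.35 = $273780.
$273780 is at or above the $8000 minimum.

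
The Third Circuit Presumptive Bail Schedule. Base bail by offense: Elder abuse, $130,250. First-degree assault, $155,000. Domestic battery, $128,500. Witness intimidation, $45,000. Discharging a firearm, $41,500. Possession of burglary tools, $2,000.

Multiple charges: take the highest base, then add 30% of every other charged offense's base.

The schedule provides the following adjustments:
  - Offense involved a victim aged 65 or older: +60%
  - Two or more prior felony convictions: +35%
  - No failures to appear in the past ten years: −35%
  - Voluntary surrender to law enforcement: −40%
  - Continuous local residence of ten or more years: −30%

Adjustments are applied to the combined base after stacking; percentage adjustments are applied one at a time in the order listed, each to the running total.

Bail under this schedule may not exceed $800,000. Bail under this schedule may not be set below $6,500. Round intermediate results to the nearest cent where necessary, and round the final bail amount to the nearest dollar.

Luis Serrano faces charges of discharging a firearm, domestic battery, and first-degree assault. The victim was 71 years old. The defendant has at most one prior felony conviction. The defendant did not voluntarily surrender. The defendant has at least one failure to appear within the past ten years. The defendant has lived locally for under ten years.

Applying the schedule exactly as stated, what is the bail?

Base amounts from the schedule: discharging a firearm $41,500; domestic battery $128,500; first-degree assault $155,000.
Stacking rule: highest base plus 30% of each additional charge. Highest is first-degree assault at $155,000. Additional: $41,500 × 30% = $12,450; $128,500 × 30% = $38,550. Combined base = $155,000 + $51,000 = $206,000.
Offense involved a victim aged 65 or older (+60%): $206,000 × 1.6 = $329,600.
$329,600 is within the $800,000 maximum.
$329,600 is at or above the $6,500 minimum.

$329,600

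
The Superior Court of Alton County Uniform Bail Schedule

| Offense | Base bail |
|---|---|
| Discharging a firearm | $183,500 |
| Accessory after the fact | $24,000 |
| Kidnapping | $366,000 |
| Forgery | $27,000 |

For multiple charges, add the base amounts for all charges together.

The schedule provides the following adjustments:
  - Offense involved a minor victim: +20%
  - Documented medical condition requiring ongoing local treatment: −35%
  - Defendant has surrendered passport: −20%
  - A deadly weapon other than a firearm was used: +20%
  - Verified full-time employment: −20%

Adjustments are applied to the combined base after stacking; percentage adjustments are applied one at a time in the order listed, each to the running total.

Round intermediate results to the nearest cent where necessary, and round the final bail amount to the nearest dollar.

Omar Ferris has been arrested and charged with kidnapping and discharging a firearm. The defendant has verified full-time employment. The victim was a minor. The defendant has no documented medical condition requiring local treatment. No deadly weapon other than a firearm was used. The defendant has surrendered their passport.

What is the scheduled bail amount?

$422,016

Base amounts from the schedule: kidnapping $366,000; discharging a firearm $183,500.
Stacking rule: sum of all bases. $366,000 + $183,500 = $549,500.
Offense involved a minor victim (+20%): $549,500 × 1.2 = $659,400.
Defendant has surrendered passport (−20%): $659,400 × 0.8 = $527,520.
Verified full-time employment (−20%): $527,520 × 0.8 = $422,016.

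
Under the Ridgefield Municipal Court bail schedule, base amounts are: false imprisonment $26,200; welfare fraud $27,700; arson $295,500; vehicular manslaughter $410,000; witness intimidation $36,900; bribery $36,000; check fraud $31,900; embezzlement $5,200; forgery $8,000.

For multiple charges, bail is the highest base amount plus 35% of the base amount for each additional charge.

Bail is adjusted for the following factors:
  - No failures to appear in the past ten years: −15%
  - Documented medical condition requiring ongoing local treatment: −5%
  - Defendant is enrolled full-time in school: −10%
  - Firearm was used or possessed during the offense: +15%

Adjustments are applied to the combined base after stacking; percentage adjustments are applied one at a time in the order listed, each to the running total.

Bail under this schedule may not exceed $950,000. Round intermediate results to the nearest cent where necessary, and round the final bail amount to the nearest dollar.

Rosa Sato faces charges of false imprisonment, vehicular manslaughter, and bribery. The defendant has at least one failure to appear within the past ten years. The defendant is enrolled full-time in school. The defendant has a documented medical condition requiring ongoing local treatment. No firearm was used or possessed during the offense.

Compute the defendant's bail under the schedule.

$369,163

Base amounts from the schedule: false imprisonment $26,200; vehicular manslaughter $410,000; bribery $36,000.
Stacking rule: highest base plus 35% of each additional charge. Highest is vehicular manslaughter at $410,000. Additional: $26,200 × 35% = $9,170; $36,000 × 35% = $12,600. Combined base = $410,000 + $21,770 = $431,770.
Documented medical condition requiring ongoing local treatment (−5%): $431,770 × 0.95 = $410,181.50.
Defendant is enrolled full-time in school (−10%): $410,181.50 × 0.9 = $369,163.35.
$369,163.35 is within the $950,000 maximum.
Rounded to the nearest dollar: $369,163.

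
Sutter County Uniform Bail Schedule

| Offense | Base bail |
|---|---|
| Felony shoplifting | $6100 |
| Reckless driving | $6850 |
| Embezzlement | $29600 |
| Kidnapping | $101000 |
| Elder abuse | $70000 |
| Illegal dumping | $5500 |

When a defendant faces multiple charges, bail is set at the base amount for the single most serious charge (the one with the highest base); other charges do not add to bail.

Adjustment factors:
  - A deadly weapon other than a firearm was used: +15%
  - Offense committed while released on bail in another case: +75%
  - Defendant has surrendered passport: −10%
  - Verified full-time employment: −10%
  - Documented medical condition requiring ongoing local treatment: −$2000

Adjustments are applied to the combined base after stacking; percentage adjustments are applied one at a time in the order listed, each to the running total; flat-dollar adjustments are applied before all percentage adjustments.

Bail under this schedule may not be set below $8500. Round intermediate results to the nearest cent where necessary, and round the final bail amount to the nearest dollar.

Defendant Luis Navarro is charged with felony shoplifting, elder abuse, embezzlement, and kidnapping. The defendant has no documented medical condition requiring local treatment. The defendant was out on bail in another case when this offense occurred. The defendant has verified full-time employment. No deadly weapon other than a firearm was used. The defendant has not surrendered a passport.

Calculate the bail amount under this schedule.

Base amounts from the schedule: felony shoplifting $6100; elder abuse $70000; embezzlement $29600; kidnapping $101000.
Stacking rule: use the highest base only. Highest is kidnapping at $101000. Combined base = $101000.
Offense committed while released on bail in another case (+75%): $101000 × 1.75 = $176750.
Verified full-time employment (−10%): $176750 × 0.9 = $159075.
$159075 is at or above the $8500 minimum.

$159075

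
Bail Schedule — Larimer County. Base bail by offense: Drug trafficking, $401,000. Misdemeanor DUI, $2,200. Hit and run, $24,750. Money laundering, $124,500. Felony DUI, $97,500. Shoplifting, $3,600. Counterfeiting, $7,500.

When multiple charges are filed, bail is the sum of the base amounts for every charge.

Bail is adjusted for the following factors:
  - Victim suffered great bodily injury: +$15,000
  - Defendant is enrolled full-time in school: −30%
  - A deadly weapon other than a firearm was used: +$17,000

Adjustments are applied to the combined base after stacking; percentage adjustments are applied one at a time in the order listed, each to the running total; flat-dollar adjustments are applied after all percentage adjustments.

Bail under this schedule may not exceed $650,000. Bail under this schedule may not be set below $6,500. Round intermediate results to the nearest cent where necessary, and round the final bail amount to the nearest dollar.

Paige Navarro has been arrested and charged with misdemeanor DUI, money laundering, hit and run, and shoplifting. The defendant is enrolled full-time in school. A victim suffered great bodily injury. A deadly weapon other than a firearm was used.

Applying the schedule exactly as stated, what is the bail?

Base amounts from the schedule: misdemeanor DUI $2,200; money laundering $124,500; hit and run $24,750; shoplifting $3,600.
Stacking rule: sum of all bases. $2,200 + $124,500 + $24,750 + $3,600 = $155,050.
Defendant is enrolled full-time in school (−30%): $155,050 × 0.7 = $108,535.
Victim suffered great bodily injury (+$15,000 flat): $108,535 + $15,000 = $123,535.
A deadly weapon other than a firearm was used (+$17,000 flat): $123,535 + $17,000 = $140,535.
$140,535 is within the $650,000 maximum.
$140,535 is at or above the $6,500 minimum.

$140,535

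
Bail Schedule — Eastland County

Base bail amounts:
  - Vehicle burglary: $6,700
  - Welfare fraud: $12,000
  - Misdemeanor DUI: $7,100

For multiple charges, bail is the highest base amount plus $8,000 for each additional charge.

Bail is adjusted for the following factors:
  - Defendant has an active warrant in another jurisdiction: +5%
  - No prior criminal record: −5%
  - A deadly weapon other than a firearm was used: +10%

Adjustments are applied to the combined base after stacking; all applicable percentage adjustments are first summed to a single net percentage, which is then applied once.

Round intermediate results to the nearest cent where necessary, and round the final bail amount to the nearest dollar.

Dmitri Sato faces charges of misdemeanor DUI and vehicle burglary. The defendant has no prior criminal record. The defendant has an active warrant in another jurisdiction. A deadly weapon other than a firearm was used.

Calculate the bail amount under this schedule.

$16,610

Base amounts from the schedule: misdemeanor DUI $7,100; vehicle burglary $6,700.
Stacking rule: highest base plus $8,000 per additional charge. Highest is misdemeanor DUI at $7,100; 1 additional charge → +$8,000. Combined base = $15,100.
Net percentage adjustment: +5% −5% +10% = +10%. $15,100 × 1.1 = $16,610.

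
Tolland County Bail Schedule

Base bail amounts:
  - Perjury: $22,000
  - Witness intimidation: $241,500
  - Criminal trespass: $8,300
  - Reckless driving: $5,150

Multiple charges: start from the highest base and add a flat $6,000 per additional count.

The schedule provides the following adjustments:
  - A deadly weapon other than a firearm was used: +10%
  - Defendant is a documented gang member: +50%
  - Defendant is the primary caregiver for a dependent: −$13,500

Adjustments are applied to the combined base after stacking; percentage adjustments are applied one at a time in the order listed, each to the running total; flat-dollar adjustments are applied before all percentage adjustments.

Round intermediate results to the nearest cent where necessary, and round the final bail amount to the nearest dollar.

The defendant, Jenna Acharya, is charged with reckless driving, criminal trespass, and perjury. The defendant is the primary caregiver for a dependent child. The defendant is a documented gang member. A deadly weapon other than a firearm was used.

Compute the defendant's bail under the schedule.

$33,825

Base amounts from the schedule: reckless driving $5,150; criminal trespass $8,300; perjury $22,000.
Stacking rule: highest base plus $6,000 per additional charge. Highest is perjury at $22,000; 2 additional charges → +$12,000. Combined base = $34,000.
Defendant is the primary caregiver for a dependent (−$13,500 flat): $34,000 − $13,500 = $20,500.
A deadly weapon other than a firearm was used (+10%): $20,500 × 1.1 = $22,550.
Defendant is a documented gang member (+50%): $22,550 × 1.5 = $33,825.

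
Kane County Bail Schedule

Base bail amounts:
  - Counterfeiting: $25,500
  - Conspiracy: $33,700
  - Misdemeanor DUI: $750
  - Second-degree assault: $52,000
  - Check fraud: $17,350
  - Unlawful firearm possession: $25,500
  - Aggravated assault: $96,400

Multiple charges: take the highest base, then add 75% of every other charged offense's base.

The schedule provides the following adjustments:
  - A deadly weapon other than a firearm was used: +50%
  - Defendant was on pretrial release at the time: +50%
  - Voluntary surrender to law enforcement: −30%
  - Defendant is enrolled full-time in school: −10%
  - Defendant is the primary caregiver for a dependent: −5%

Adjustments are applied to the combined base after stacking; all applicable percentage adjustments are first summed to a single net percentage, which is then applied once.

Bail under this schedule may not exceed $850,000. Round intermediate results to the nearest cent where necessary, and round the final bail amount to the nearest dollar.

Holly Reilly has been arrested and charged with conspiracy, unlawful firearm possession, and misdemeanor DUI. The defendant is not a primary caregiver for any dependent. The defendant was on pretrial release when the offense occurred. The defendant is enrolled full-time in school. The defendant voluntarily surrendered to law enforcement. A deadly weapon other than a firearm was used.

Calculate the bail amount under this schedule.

Base amounts from the schedule: conspiracy $33,700; unlawful firearm possession $25,500; misdemeanor DUI $750.
Stacking rule: highest base plus 75% of each additional charge. Highest is conspiracy at $33,700. Additional: $25,500 × 75% = $19,125; $750 × 75% = $562.50. Combined base = $33,700 + $19,687.50 = $53,387.50.
Net percentage adjustment: +50% +50% −30% −10% = +60%. $53,387.50 × 1.6 = $85,420.
$85,420 is within the $850,000 maximum.

$85,420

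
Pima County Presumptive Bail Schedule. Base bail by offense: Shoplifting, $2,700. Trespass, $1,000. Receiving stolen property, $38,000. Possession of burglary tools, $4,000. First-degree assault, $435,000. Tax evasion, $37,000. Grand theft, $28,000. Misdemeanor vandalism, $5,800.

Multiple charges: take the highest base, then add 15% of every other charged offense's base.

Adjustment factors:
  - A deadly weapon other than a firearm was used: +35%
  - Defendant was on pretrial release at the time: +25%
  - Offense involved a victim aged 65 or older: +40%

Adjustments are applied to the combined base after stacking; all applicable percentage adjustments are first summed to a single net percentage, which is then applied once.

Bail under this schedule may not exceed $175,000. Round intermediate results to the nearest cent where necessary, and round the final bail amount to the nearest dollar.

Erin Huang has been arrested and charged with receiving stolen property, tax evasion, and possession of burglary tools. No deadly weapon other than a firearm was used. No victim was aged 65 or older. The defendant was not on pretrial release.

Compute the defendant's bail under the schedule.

Base amounts from the schedule: receiving stolen property $38,000; tax evasion $37,000; possession of burglary tools $4,000.
Stacking rule: highest base plus 15% of each additional charge. Highest is receiving stolen property at $38,000. Additional: $37,000 × 15% = $5,550; $4,000 × 15% = $600. Combined base = $38,000 + $6,150 = $44,150.
No adjustment factors apply to this defendant.
$44,150 is within the $175,000 maximum.

$44,150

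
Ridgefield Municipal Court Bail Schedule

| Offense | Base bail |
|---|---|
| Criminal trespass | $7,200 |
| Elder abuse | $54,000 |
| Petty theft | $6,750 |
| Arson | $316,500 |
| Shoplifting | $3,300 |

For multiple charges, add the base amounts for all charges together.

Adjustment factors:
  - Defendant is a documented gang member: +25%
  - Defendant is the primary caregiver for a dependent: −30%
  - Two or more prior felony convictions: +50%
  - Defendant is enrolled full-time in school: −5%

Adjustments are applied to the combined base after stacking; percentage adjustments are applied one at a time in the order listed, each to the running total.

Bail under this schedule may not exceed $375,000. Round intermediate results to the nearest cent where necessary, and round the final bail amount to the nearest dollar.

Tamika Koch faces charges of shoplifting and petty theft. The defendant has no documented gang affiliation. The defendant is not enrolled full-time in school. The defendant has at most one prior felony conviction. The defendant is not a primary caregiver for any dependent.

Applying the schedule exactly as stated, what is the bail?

$10,050

Base amounts from the schedule: shoplifting $3,300; petty theft $6,750.
Stacking rule: sum of all bases. $3,300 + $6,750 = $10,050.
No adjustment factors apply to this defendant.
$10,050 is within the $375,000 maximum.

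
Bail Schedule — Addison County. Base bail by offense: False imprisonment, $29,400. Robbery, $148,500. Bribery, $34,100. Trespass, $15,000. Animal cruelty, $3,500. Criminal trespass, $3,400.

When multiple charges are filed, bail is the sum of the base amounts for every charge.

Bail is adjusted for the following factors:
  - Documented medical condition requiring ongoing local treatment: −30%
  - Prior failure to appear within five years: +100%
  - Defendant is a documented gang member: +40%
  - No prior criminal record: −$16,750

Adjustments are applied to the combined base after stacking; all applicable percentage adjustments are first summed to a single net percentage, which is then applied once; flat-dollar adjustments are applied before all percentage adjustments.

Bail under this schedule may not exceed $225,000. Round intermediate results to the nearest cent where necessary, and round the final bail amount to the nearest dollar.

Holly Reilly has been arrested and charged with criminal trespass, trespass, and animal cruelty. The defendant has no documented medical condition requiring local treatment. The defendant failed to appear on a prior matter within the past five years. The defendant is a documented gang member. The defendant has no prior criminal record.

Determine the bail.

Base amounts from the schedule: criminal trespass $3,400; trespass $15,000; animal cruelty $3,500.
Stacking rule: sum of all bases. $3,400 + $15,000 + $3,500 = $21,900.
No prior criminal record (−$16,750 flat): $21,900 − $16,750 = $5,150.
Net percentage adjustment: +100% +40% = +140%. $5,150 × 2.4 = $12,360.
$12,360 is within the $225,000 maximum.

$12,360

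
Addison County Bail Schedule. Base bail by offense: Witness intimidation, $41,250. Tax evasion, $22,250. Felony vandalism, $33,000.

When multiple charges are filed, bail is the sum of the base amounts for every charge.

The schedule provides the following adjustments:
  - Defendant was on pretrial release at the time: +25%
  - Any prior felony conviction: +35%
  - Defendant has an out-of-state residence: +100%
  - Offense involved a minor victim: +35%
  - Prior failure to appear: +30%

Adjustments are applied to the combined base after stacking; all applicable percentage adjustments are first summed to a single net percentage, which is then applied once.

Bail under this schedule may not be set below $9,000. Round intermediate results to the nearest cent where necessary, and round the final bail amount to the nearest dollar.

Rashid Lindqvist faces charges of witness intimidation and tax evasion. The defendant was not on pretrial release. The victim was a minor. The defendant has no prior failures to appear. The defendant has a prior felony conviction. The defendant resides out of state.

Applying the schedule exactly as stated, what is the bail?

$171,450

Base amounts from the schedule: witness intimidation $41,250; tax evasion $22,250.
Stacking rule: sum of all bases. $41,250 + $22,250 = $63,500.
Net percentage adjustment: +35% +100% +35% = +170%. $63,500 × 2.7 = $171,450.
$171,450 is at or above the $9,000 minimum.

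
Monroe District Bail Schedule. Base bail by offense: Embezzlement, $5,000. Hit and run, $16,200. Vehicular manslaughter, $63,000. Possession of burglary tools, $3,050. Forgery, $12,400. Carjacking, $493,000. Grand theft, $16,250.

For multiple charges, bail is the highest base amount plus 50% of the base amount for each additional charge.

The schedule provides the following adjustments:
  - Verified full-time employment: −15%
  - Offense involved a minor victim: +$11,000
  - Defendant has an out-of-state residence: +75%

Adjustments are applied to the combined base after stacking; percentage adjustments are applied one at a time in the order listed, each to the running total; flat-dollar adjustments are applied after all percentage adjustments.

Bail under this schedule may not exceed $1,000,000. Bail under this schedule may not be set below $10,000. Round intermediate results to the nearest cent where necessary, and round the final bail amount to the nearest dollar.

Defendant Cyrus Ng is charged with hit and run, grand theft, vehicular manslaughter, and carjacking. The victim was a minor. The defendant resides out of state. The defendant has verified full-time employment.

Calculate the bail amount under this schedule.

$815,328

Base amounts from the schedule: hit and run $16,200; grand theft $16,250; vehicular manslaughter $63,000; carjacking $493,000.
Stacking rule: highest base plus 50% of each additional charge. Highest is carjacking at $493,000. Additional: $16,200 × 50% = $8,100; $16,250 × 50% = $8,125; $63,000 × 50% = $31,500. Combined base = $493,000 + $47,725 = $540,725.
Verified full-time employment (−15%): $540,725 × 0.85 = $459,616.25.
Defendant has an out-of-state residence (+75%): $459,616.25 × 1.75 = $804,328.44.
Offense involved a minor victim (+$11,000 flat): $804,328.44 + $11,000 = $815,328.44.
$815,328.44 is within the $1,000,000 maximum.
$815,328.44 is at or above the $10,000 minimum.
Rounded to the nearest dollar: $815,328.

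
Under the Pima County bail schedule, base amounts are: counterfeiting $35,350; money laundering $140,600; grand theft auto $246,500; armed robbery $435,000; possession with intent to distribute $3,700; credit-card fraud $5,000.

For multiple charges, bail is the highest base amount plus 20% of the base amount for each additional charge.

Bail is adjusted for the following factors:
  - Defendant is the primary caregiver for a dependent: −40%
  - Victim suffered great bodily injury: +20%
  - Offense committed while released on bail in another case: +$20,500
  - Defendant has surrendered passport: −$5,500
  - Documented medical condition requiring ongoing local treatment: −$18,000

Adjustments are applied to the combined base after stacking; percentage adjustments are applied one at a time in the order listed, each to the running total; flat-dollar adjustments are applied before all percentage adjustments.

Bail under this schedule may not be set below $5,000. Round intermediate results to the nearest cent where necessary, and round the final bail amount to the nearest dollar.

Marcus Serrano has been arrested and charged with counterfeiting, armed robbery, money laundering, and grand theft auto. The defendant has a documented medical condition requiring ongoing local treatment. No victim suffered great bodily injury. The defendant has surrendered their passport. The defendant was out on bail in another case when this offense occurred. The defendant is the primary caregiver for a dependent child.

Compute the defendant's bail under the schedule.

Base amounts from the schedule: counterfeiting $35,350; armed robbery $435,000; money laundering $140,600; grand theft auto $246,500.
Stacking rule: highest base plus 20% of each additional charge. Highest is armed robbery at $435,000. Additional: $35,350 × 20% = $7,070; $140,600 × 20% = $28,120; $246,500 × 20% = $49,300. Combined base = $435,000 + $84,490 = $519,490.
Offense committed while released on bail in another case (+$20,500 flat): $519,490 + $20,500 = $539,990.
Defendant has surrendered passport (−$5,500 flat): $539,990 − $5,500 = $534,490.
Documented medical condition requiring ongoing local treatment (−$18,000 flat): $534,490 − $18,000 = $516,490.
Defendant is the primary caregiver for a dependent (−40%): $516,490 × 0.6 = $309,894.
$309,894 is at or above the $5,000 minimum.

$309,894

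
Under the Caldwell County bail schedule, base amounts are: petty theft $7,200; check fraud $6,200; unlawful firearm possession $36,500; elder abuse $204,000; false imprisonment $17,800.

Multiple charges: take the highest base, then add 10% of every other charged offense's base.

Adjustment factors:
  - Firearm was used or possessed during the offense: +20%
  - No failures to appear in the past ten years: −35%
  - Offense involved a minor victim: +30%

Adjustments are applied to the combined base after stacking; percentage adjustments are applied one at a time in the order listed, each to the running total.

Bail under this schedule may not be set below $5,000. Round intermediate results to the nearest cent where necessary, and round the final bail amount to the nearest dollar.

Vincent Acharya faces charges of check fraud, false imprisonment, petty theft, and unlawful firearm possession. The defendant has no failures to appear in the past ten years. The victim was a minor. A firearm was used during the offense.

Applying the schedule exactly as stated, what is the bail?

Base amounts from the schedule: check fraud $6,200; false imprisonment $17,800; petty theft $7,200; unlawful firearm possession $36,500.
Stacking rule: highest base plus 10% of each additional charge. Highest is unlawful firearm possession at $36,500. Additional: $6,200 × 10% = $620; $17,800 × 10% = $1,780; $7,200 × 10% = $720. Combined base = $36,500 + $3,120 = $39,620.
Firearm was used or possessed during the offense (+20%): $39,620 × 1.2 = $47,544.
No failures to appear in the past ten years (−35%): $47,544 × 0.65 = $30,903.60.
Offense involved a minor victim (+30%): $30,903.60 × 1.3 = $40,174.68.
$40,174.68 is at or above the $5,000 minimum.
Rounded to the nearest dollar: $40,175.

$40,175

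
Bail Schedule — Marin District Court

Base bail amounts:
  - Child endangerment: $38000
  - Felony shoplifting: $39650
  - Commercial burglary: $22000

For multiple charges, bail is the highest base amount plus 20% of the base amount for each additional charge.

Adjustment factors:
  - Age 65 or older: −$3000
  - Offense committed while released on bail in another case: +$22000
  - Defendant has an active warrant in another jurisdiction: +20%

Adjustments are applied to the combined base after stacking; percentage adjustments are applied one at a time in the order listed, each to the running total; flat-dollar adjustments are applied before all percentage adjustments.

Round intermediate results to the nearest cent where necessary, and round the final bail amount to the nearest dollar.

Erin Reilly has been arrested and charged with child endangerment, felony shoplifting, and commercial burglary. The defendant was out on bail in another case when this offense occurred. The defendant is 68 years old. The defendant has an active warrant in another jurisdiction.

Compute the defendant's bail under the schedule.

$84780

Base amounts from the schedule: child endangerment $38000; felony shoplifting $39650; commercial burglary $22000.
Stacking rule: highest base plus 20% of each additional charge. Highest is felony shoplifting at $39650. Additional: $38000 × 20% = $7600; $22000 × 20% = $4400. Combined base = $39650 + $12000 = $51650.
Age 65 or older (−$3000 flat): $51650 − $3000 = $48650.
Offense committed while released on bail in another case (+$22000 flat): $48650 + $22000 = $70650.
Defendant has an active warrant in another jurisdiction (+20%): $70650 × 1.2 = $84780.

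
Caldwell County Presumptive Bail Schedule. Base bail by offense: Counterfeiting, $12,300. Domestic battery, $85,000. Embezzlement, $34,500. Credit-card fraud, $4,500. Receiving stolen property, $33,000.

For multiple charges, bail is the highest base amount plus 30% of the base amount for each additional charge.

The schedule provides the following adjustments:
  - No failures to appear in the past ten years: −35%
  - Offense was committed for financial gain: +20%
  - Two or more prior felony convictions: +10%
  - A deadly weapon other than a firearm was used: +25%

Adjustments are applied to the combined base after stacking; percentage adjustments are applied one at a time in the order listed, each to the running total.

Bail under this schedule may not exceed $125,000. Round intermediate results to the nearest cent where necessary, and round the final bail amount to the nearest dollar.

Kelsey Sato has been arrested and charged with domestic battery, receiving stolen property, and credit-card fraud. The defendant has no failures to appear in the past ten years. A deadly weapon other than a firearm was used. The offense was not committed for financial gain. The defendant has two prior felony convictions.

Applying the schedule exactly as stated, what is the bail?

Base amounts from the schedule: domestic battery $85,000; receiving stolen property $33,000; credit-card fraud $4,500.
Stacking rule: highest base plus 30% of each additional charge. Highest is domestic battery at $85,000. Additional: $33,000 × 30% = $9,900; $4,500 × 30% = $1,350. Combined base = $85,000 + $11,250 = $96,250.
No failures to appear in the past ten years (−35%): $96,250 × 0.65 = $62,562.50.
Two or more prior felony convictions (+10%): $62,562.50 × 1.1 = $68,818.75.
A deadly weapon other than a firearm was used (+25%): $68,818.75 × 1.25 = $86,023.44.
$86,023.44 is within the $125,000 maximum.
Rounded to the nearest dollar: $86,023.

$86,023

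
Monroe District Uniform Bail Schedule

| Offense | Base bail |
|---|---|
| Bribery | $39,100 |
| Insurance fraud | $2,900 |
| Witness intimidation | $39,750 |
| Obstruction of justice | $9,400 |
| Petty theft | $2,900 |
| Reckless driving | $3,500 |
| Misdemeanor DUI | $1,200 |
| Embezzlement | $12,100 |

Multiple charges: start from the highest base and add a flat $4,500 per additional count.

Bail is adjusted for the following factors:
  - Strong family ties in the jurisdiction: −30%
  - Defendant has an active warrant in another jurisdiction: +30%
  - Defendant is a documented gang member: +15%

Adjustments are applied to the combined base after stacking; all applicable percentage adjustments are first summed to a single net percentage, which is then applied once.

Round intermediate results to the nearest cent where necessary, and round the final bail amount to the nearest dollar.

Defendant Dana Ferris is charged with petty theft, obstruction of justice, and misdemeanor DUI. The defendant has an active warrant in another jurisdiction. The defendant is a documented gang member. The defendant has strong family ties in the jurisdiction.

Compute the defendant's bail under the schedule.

$21,160

Base amounts from the schedule: petty theft $2,900; obstruction of justice $9,400; misdemeanor DUI $1,200.
Stacking rule: highest base plus $4,500 per additional charge. Highest is obstruction of justice at $9,400; 2 additional charges → +$9,000. Combined base = $18,400.
Net percentage adjustment: −30% +30% +15% = +15%. $18,400 × 1.15 = $21,160.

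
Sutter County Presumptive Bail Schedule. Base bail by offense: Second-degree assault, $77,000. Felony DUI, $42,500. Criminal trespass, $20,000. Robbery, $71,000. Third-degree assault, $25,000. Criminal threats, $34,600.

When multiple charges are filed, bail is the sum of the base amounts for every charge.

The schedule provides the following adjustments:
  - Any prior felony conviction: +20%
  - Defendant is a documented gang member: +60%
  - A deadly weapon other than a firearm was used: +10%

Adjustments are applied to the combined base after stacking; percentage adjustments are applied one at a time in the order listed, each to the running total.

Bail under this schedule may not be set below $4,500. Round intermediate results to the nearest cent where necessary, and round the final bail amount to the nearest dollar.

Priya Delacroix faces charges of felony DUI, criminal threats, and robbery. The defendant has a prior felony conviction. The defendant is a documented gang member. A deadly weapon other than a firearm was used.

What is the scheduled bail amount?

$312,787

Base amounts from the schedule: felony DUI $42,500; criminal threats $34,600; robbery $71,000.
Stacking rule: sum of all bases. $42,500 + $34,600 + $71,000 = $148,100.
Any prior felony conviction (+20%): $148,100 × 1.2 = $177,720.
Defendant is a documented gang member (+60%): $177,720 × 1.6 = $284,352.
A deadly weapon other than a firearm was used (+10%): $284,352 × 1.1 = $312,787.20.
$312,787.20 is at or above the $4,500 minimum.
Rounded to the nearest dollar: $312,787.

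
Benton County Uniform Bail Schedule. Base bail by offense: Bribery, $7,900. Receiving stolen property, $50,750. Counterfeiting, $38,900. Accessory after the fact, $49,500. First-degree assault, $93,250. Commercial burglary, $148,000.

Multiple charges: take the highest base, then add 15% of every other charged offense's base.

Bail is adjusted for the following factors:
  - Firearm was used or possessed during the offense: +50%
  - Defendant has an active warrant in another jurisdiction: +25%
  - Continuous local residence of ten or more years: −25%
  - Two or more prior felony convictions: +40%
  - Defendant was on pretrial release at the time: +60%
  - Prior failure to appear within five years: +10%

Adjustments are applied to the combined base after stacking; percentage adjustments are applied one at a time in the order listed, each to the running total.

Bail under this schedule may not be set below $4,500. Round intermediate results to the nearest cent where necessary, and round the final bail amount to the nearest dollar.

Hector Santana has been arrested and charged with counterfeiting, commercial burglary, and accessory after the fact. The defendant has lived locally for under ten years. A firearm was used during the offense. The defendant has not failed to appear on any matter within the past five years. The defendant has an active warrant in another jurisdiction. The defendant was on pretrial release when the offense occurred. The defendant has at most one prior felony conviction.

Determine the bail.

$483,780

Base amounts from the schedule: counterfeiting $38,900; commercial burglary $148,000; accessory after the fact $49,500.
Stacking rule: highest base plus 15% of each additional charge. Highest is commercial burglary at $148,000. Additional: $38,900 × 15% = $5,835; $49,500 × 15% = $7,425. Combined base = $148,000 + $13,260 = $161,260.
Firearm was used or possessed during the offense (+50%): $161,260 × 1.5 = $241,890.
Defendant has an active warrant in another jurisdiction (+25%): $241,890 × 1.25 = $302,362.50.
Defendant was on pretrial release at the time (+60%): $302,362.50 × 1.6 = $483,780.
$483,780 is at or above the $4,500 minimum.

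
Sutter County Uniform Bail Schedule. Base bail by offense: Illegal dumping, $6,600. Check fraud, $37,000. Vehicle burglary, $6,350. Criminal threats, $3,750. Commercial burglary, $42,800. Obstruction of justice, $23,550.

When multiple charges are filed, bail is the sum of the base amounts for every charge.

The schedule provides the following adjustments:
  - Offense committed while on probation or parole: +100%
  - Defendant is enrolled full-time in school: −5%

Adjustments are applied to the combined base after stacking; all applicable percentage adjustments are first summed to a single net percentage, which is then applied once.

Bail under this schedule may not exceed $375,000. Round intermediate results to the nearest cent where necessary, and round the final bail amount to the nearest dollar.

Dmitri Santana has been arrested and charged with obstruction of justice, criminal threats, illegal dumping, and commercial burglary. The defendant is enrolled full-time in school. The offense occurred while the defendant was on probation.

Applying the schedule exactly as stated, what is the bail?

Base amounts from the schedule: obstruction of justice $23,550; criminal threats $3,750; illegal dumping $6,600; commercial burglary $42,800.
Stacking rule: sum of all bases. $23,550 + $3,750 + $6,600 + $42,800 = $76,700.
Net percentage adjustment: +100% −5% = +95%. $76,700 × 1.95 = $149,565.
$149,565 is within the $375,000 maximum.

$149,565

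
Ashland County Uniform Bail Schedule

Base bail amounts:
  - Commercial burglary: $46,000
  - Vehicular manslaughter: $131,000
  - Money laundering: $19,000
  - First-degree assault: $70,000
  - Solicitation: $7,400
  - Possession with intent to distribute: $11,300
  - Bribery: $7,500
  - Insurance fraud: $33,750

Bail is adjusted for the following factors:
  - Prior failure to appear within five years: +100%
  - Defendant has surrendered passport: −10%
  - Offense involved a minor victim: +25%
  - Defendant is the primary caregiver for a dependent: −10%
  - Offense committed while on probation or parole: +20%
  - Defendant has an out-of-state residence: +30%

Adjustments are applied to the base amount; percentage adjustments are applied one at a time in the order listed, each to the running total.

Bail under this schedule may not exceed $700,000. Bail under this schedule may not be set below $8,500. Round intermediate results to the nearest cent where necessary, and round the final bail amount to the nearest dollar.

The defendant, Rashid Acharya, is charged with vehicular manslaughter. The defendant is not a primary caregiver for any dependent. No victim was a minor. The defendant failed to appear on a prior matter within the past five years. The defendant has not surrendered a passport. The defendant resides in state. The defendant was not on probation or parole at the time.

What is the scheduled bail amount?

Base amounts from the schedule: vehicular manslaughter $131,000.
Single charge. Combined base = $131,000.
Prior failure to appear within five years (+100%): $131,000 × 2 = $262,000.
$262,000 is within the $700,000 maximum.
$262,000 is at or above the $8,500 minimum.

$262,000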